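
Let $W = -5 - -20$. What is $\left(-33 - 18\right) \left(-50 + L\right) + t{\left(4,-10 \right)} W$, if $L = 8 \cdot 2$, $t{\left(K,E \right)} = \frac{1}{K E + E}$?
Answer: $\frac{17337}{10} \approx 1733.7$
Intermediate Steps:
$t{\left(K,E \right)} = \frac{1}{E + E K}$ ($t{\left(K,E \right)} = \frac{1}{E K + E} = \frac{1}{E + E K}$)
$W = 15$ ($W = -5 + 20 = 15$)
$L = 16$
$\left(-33 - 18\right) \left(-50 + L\right) + t{\left(4,-10 \right)} W = \left(-33 - 18\right) \left(-50 + 16\right) + \frac{1}{\left(-10\right) \left(1 + 4\right)} 15 = \left(-51\right) \left(-34\right) + - \frac{1}{10 \cdot 5} \cdot 15 = 1734 + \left(- \frac{1}{10}\right) \frac{1}{5} \cdot 15 = 1734 - \frac{3}{10} = \frac{17337}{10}$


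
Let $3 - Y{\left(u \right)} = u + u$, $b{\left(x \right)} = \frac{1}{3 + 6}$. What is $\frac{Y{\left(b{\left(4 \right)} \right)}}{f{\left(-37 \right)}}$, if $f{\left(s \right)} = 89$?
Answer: $\frac{25}{801} \approx 0.031211$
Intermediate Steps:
$b{\left(x \right)} = \frac{1}{9}$
$Y{\left(u \right)} = 3 - 2 u$ ($Y{\left(u \right)} = 3 - \left(u + u\right) = 3 - 2 u$)
$\frac{Y{\left(b{\left(4 \right)} \right)}}{f{\left(-37 \right)}} = \frac{3 - \frac{2}{9}}{89} = \left(3 - \frac{2}{9}\right) \frac{1}{89} = \frac{25}{9} \cdot \frac{1}{89} = \frac{25}{801}$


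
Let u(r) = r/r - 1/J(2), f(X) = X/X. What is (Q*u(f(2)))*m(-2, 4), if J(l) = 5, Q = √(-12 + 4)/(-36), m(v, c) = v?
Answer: 4*I*√2/45 ≈ 0.12571*I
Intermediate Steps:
f(X) = 1
Q = -I*√2/18 (Q = √(-8)*(-1/36) = (2*I*√2)*(-1/36) = -I*√2/18 ≈ -0.078567*I)
u(r) = ⅘ (u(r) = r/r - 1/5 = 1 - 1*⅕ = 1 - ⅕ = ⅘)
(Q*u(f(2)))*m(-2, 4) = (-I*√2/18*(⅘))*(-2) = -2*I*√2/45*(-2) = 4*I*√2/45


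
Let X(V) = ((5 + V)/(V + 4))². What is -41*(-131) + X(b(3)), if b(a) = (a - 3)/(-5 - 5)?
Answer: 85961/16 ≈ 5372.6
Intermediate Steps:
b(a) = 3/10 - a/10 (b(a) = (-3 + a)/(-10) = (-3 + a)*(-⅒) = 3/10 - a/10)
X(V) = (5 + V)²/(4 + V)² (X(V) = ((5 + V)/(4 + V))² = (5 + V)²/(4 + V)²)
-41*(-131) + X(b(3)) = -41*(-131) + (5 + (3/10 - ⅒*3))²/(4 + (3/10 - ⅒*3))² = 5371 + (5 + (3/10 - 3/10))²/(4 + (3/10 - 3/10))² = 5371 + (5 + 0)²/(4 + 0)² = 5371 + 5²/4² = 5371 + (1/16)*25 = 5371 + 25/16 = 85961/16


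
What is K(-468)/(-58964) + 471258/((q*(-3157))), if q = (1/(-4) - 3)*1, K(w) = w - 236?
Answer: 27794479928/604985381 ≈ 45.942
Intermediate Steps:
K(w) = -236 + w
q = -13/4 (q = (-¼ - 3)*1 = -13/4*1 = -13/4 ≈ -3.2500)
K(-468)/(-58964) + 471258/((q*(-3157))) = (-236 - 468)/(-58964) + 471258/((-13/4*(-3157))) = -704*(-1/58964) + 471258/(41041/4) = 176/14741 + 471258*(4/41041) = 176/14741 + 1885032/41041 = 27794479928/604985381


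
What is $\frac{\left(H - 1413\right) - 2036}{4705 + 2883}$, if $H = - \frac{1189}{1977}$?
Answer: $- \frac{487133}{1071534} \approx -0.45461$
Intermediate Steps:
$H = - \frac{1189}{1977}$ ($H = \left(-1189\right) \frac{1}{1977} = - \frac{1189}{1977} \approx -0.60142$)
$\frac{\left(H - 1413\right) - 2036}{4705 + 2883} = \frac{\left(- \frac{1189}{1977} - 1413\right) - 2036}{4705 + 2883} = \frac{- \frac{2794690}{1977} - 2036}{7588} = \left(- \frac{6819862}{1977}\right) \frac{1}{7588} = - \frac{487133}{1071534}$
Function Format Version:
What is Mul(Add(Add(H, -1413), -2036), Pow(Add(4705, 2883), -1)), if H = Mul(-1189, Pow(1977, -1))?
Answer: Rational(-487133, 1071534) ≈ -0.45461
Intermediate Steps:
H = Rational(-1189, 1977) (H = Mul(-1189, Rational(1, 1977)) = Rational(-1189, 1977) ≈ -0.60142)
Mul(Add(Add(H, -1413), -2036), Pow(Add(4705, 2883), -1)) = Mul(Add(Add(Rational(-1189, 1977), -1413), -2036), Pow(Add(4705, 2883), -1)) = Mul(Add(Rational(-2794690, 1977), -2036), Pow(7588, -1)) = Mul(Rational(-6819862, 1977), Rational(1, 7588)) = Rational(-487133, 1071534)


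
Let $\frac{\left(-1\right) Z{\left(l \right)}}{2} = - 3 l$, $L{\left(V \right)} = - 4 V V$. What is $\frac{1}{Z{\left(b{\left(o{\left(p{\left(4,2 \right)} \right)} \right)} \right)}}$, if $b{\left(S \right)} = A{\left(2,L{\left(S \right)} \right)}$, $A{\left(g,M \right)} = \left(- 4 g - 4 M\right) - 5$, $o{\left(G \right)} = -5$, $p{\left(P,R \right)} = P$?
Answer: $\frac{1}{2322} \approx 0.00043066$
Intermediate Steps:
$L{\left(V \right)} = - 4 V^{2}$
$A{\left(g,M \right)} = -5 - 4 M - 4 g$ ($A{\left(g,M \right)} = \left(- 4 M - 4 g\right) - 5 = -5 - 4 M - 4 g$)
$b{\left(S \right)} = -13 + 16 S^{2}$ ($b{\left(S \right)} = -5 - 4 \left(- 4 S^{2}\right) - 8 = -5 + 16 S^{2} - 8 = -13 + 16 S^{2}$)
$Z{\left(l \right)} = 6 l$ ($Z{\left(l \right)} = - 2 \left(- 3 l\right) = 6 l$)
$\frac{1}{Z{\left(b{\left(o{\left(p{\left(4,2 \right)} \right)} \right)} \right)}} = \frac{1}{6 \left(-13 + 16 \left(-5\right)^{2}\right)} = \frac{1}{6 \left(-13 + 16 \cdot 25\right)} = \frac{1}{6 \left(-13 + 400\right)} = \frac{1}{6 \cdot 387} = \frac{1}{2322}$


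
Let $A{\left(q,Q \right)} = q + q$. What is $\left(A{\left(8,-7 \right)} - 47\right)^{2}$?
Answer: $961$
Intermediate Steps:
$A{\left(q,Q \right)} = 2 q$
$\left(A{\left(8,-7 \right)} - 47\right)^{2} = \left(2 \cdot 8 - 47\right)^{2} = \left(16 - 47\right)^{2} = \left(-31\right)^{2} = 961$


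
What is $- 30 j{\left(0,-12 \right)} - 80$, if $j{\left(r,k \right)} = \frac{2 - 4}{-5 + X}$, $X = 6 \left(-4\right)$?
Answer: $- \frac{2380}{29} \approx -82.069$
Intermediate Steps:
$X = -24$
$j{\left(r,k \right)} = \frac{2}{29}$ ($j{\left(r,k \right)} = \frac{2 - 4}{-5 - 24} = - \frac{2}{-29} = \left(-2\right) \left(- \frac{1}{29}\right) = \frac{2}{29}$)
$- 30 j{\left(0,-12 \right)} - 80 = \left(-30\right) \frac{2}{29} - 80 = - \frac{60}{29} - 80 = - \frac{2380}{29}$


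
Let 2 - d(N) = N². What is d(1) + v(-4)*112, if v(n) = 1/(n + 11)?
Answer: 17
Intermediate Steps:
v(n) = 1/(11 + n)
d(N) = 2 - N²
d(1) + v(-4)*112 = (2 - 1*1²) + 112/(11 - 4) = (2 - 1*1) + 112/7 = (2 - 1) + (⅐)*112 = 1 + 16 = 17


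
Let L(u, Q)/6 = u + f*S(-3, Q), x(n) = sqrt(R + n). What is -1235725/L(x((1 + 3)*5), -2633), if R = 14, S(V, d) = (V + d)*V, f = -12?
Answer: 9772113300/4502625391 + 1235725*sqrt(34)/54031504692 ≈ 2.1704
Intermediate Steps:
S(V, d) = V*(V + d)
x(n) = sqrt(14 + n)
L(u, Q) = -648 + 6*u + 216*Q (L(u, Q) = 6*(u - (-36)*(-3 + Q)) = 6*(u - 12*(9 - 3*Q)) = 6*(u + (-108 + 36*Q)) = 6*(-108 + u + 36*Q) = -648 + 6*u + 216*Q)
-1235725/L(x((1 + 3)*5), -2633) = -1235725/(-648 + 6*sqrt(14 + (1 + 3)*5) + 216*(-2633)) = -1235725/(-648 + 6*sqrt(14 + 4*5) - 568728) = -1235725/(-648 + 6*sqrt(14 + 20) - 568728) = -1235725/(-648 + 6*sqrt(34) - 568728) = -1235725/(-569376 + 6*sqrt(34))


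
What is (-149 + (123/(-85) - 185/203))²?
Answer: 6820919432721/297735025 ≈ 22909.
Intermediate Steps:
(-149 + (123/(-85) - 185/203))² = (-149 + (123*(-1/85) - 185*1/203))² = (-149 + (-123/85 - 185/203))² = (-149 - 40694/17255)² = (-2611689/17255)² = 6820919432721/297735025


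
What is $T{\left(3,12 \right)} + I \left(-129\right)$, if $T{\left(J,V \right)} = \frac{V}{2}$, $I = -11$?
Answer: $1425$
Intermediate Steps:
$T{\left(J,V \right)} = \frac{V}{2}$ ($T{\left(J,V \right)} = V \frac{1}{2} = \frac{V}{2}$)
$T{\left(3,12 \right)} + I \left(-129\right) = \frac{1}{2} \cdot 12 - -1419 = 6 + 1419 = 1425$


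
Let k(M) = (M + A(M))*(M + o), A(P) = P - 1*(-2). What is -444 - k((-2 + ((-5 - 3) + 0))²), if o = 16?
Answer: -23876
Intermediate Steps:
A(P) = 2 + P (A(P) = P + 2 = 2 + P)
k(M) = (2 + 2*M)*(16 + M) (k(M) = (M + (2 + M))*(M + 16) = (2 + 2*M)*(16 + M))
-444 - k((-2 + ((-5 - 3) + 0))²) = -444 - (32 + 2*((-2 + ((-5 - 3) + 0))²)² + 34*(-2 + ((-5 - 3) + 0))²) = -444 - (32 + 2*((-2 + (-8 + 0))²)² + 34*(-2 + (-8 + 0))²) = -444 - (32 + 2*((-2 - 8)²)² + 34*(-2 - 8)²) = -444 - (32 + 2*((-10)²)² + 34*(-10)²) = -444 - (32 + 2*100² + 34*100) = -444 - (32 + 2*10000 + 3400) = -444 - (32 + 20000 + 3400) = -444 - 1*23432 = -444 - 23432 = -23876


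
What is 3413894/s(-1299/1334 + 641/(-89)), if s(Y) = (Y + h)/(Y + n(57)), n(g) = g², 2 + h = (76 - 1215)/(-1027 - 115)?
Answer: -375022587647494853/311121595 ≈ -1.2054e+9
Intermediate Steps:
h = -1145/1142 (h = -2 + (76 - 1215)/(-1027 - 115) = -2 - 1139/(-1142) = -2 - 1139*(-1/1142) = -2 + 1139/1142 = -1145/1142 ≈ -1.0026)
s(Y) = (-1145/1142 + Y)/(3249 + Y) (s(Y) = (Y - 1145/1142)/(Y + 57²) = (-1145/1142 + Y)/(Y + 3249) = (-1145/1142 + Y)/(3249 + Y))
3413894/s(-1299/1334 + 641/(-89)) = 3413894/(((-1145/1142 + (-1299/1334 + 641/(-89)))/(3249 + (-1299/1334 + 641/(-89))))) = 3413894/(((-1145/1142 + (-1299*1/1334 + 641*(-1/89)))/(3249 + (-1299*1/1334 + 641*(-1/89))))) = 3413894/(((-1145/1142 + (-1299/1334 - 641/89))/(3249 + (-1299/1334 - 641/89)))) = 3413894/(((-1145/1142 - 970705/118726)/(3249 - 970705/118726))) = 3413894/((-311121595/33896273/(384770069/118726))) = 3413894/(((118726/384770069)*(-311121595/33896273))) = 3413894/(-622243190/219703709399) = 3413894*(-219703709399/622243190) = -375022587647494853/311121595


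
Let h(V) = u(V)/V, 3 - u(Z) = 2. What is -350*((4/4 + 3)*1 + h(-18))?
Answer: -12425/9 ≈ -1380.6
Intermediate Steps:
u(Z) = 1 (u(Z) = 3 - 1*2 = 3 - 2 = 1)
h(V) = 1/V
-350*((4/4 + 3)*1 + h(-18)) = -350*((4/4 + 3)*1 + 1/(-18)) = -350*((4*(¼) + 3)*1 - 1/18) = -350*((1 + 3)*1 - 1/18) = -350*(4*1 - 1/18) = -350*(4 - 1/18) = -350*71/18 = -12425/9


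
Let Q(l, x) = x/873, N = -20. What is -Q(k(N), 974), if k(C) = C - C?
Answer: -974/873 ≈ -1.1157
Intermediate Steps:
k(C) = 0
Q(l, x) = x/873 (Q(l, x) = x*(1/873) = x/873)
-Q(k(N), 974) = -974/873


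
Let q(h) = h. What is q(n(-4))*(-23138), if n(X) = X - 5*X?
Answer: -370208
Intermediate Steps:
n(X) = -4*X
q(n(-4))*(-23138) = -4*(-4)*(-23138) = 16*(-23138) = -370208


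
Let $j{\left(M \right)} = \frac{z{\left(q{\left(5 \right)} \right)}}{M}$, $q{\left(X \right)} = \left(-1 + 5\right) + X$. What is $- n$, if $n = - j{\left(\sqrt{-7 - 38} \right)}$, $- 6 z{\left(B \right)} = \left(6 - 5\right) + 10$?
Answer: $\frac{11 i \sqrt{5}}{90} \approx 0.2733 i$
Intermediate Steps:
$q{\left(X \right)} = 4 + X$
$z{\left(B \right)} = - \frac{11}{6}$ ($z{\left(B \right)} = - \frac{\left(6 - 5\right) + 10}{6} = - \frac{1 + 10}{6} = \left(- \frac{1}{6}\right) 11 = - \frac{11}{6}$)
$j{\left(M \right)} = - \frac{11}{6 M}$
$n = - \frac{11 i \sqrt{5}}{90}$ ($n = - \frac{-11}{6 \sqrt{-7 - 38}} = - \frac{-11}{6 \sqrt{-45}} = - \frac{-11}{6 \cdot 3 i \sqrt{5}} = - \frac{\left(-11\right) \left(- \frac{i \sqrt{5}}{15}\right)}{6} = - \frac{11 i \sqrt{5}}{90} \approx - 0.2733 i$)
$- n = - \frac{\left(-11\right) i \sqrt{5}}{90} = \frac{11 i \sqrt{5}}{90}$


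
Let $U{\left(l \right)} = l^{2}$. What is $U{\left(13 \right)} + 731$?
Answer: $900$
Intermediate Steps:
$U{\left(13 \right)} + 731 = 13^{2} + 731 = 169 + 731 = 900$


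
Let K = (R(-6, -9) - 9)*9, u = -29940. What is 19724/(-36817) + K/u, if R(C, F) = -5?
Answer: -97649603/183716830 ≈ -0.53152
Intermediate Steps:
K = -126 (K = (-5 - 9)*9 = -14*9 = -126)
19724/(-36817) + K/u = 19724/(-36817) - 126/(-29940) = 19724*(-1/36817) - 126*(-1/29940) = -19724/36817 + 21/4990 = -97649603/183716830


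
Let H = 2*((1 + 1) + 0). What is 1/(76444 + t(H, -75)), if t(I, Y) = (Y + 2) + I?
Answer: 1/76375 ≈ 1.3093e-5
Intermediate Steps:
H = 4 (H = 2*(2 + 0) = 2*2 = 4)
t(I, Y) = 2 + I + Y (t(I, Y) = (2 + Y) + I = 2 + I + Y)
1/(76444 + t(H, -75)) = 1/(76444 + (2 + 4 - 75)) = 1/(76444 - 69) = 1/76375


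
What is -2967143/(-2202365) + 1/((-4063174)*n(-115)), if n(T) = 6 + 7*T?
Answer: 9632758617416083/7149925173001490 ≈ 1.3473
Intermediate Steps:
-2967143/(-2202365) + 1/((-4063174)*n(-115)) = -2967143/(-2202365) + 1/((-4063174)*(6 + 7*(-115))) = -2967143*(-1/2202365) - 1/(4063174*(6 - 805)) = 2967143/2202365 - 1/4063174/(-799) = 2967143/2202365 - 1/4063174*(-1/799) = 2967143/2202365 + 1/3246476026 = 9632758617416083/7149925173001490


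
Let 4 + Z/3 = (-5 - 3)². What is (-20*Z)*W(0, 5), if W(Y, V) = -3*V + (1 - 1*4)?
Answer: 64800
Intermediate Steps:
Z = 180 (Z = -12 + 3*(-5 - 3)² = -12 + 3*(-8)² = -12 + 3*64 = -12 + 192 = 180)
W(Y, V) = -3 - 3*V (W(Y, V) = -3*V + (1 - 4) = -3*V - 3 = -3 - 3*V)
(-20*Z)*W(0, 5) = (-20*180)*(-3 - 3*5) = -3600*(-3 - 15) = -3600*(-18) = 64800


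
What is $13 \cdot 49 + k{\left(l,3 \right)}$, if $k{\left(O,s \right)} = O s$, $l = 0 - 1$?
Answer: $634$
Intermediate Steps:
$l = -1$ ($l = 0 - 1 = -1$)
$13 \cdot 49 + k{\left(l,3 \right)} = 13 \cdot 49 - 3 = 637 - 3 = 634$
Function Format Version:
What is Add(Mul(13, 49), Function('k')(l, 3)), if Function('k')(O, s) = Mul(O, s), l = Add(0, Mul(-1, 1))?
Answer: 634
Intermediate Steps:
l = -1 (l = Add(0, -1) = -1)
Add(Mul(13, 49), Function('k')(l, 3)) = Add(Mul(13, 49), Mul(-1, 3)) = Add(637, -3) = 634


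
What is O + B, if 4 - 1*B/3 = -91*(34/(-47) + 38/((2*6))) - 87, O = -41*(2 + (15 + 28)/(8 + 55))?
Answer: 4915417/5922 ≈ 830.03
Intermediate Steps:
O = -6929/63 (O = -41*(2 + 43/63) = -41*169/63 = -6929/63 ≈ -109.98)
B = 88361/94 (B = 12 - 3*(-91*(34/(-47) + 38/((2*6))) - 87) = 12 - 3*(-91*(34*(-1/47) + 38/12) - 87) = 12 - 3*(-91*(-34/47 + 38*(1/12)) - 87) = 12 - 3*(-91*(-34/47 + 19/6) - 87) = 12 - 3*(-91*689/282 - 87) = 12 - 3*(-62699/282 - 87) = 12 - 3*(-87233/282) = 12 + 87233/94 = 88361/94 ≈ 940.01)
O + B = -6929/63 + 88361/94 = 4915417/5922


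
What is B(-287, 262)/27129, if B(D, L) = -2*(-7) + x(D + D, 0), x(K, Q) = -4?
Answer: 10/27129 ≈ 0.00036861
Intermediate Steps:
B(D, L) = 10 (B(D, L) = -2*(-7) - 4 = 14 - 4 = 10)
B(-287, 262)/27129 = 10/27129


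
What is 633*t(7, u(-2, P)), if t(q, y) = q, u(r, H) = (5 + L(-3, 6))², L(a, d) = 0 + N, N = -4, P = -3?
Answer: 4431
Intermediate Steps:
L(a, d) = -4 (L(a, d) = 0 - 4 = -4)
u(r, H) = 1 (u(r, H) = (5 - 4)² = 1² = 1)
633*t(7, u(-2, P)) = 633*7 = 4431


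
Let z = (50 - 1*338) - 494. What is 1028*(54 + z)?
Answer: -748384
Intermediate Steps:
z = -782 (z = (50 - 338) - 494 = -288 - 494 = -782)
1028*(54 + z) = 1028*(54 - 782) = 1028*(-728) = -748384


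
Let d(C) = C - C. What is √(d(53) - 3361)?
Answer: I*√3361 ≈ 57.974*I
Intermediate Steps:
d(C) = 0
√(d(53) - 3361) = √(0 - 3361) = √(-3361) = I*√3361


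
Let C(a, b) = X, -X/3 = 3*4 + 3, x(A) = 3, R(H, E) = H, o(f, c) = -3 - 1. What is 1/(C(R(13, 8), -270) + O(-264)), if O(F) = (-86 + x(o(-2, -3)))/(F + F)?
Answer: -528/23677 ≈ -0.022300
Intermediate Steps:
o(f, c) = -4
X = -45 (X = -3*(3*4 + 3) = -3*(12 + 3) = -3*15 = -45)
C(a, b) = -45
O(F) = -83/(2*F) (O(F) = (-86 + 3)/(F + F) = -83*1/(2*F) = -83/(2*F))
1/(C(R(13, 8), -270) + O(-264)) = 1/(-45 - 83/2/(-264)) = 1/(-45 - 83/2*(-1/264)) = 1/(-45 + 83/528) = 1/(-23677/528) = -528/23677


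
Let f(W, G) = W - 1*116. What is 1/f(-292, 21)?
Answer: -1/408 ≈ -0.0024510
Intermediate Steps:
f(W, G) = -116 + W (f(W, G) = W - 116 = -116 + W)
1/f(-292, 21) = 1/(-116 - 292) = 1/(-408) = -1/408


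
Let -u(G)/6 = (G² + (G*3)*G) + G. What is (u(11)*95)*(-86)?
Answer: 24264900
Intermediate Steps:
u(G) = -24*G² - 6*G (u(G) = -6*((G² + (G*3)*G) + G) = -6*((G² + (3*G)*G) + G) = -6*((G² + 3*G²) + G) = -6*(4*G² + G) = -6*(G + 4*G²) = -24*G² - 6*G)
(u(11)*95)*(-86) = (-6*11*(1 + 4*11)*95)*(-86) = (-6*11*(1 + 44)*95)*(-86) = (-6*11*45*95)*(-86) = -2970*95*(-86) = -282150*(-86) = 24264900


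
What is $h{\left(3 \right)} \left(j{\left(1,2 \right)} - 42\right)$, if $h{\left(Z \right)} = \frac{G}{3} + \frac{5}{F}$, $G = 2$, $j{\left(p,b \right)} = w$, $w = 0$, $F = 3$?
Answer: $-98$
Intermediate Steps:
$j{\left(p,b \right)} = 0$
$h{\left(Z \right)} = \frac{7}{3}$ ($h{\left(Z \right)} = \frac{2}{3} + \frac{5}{3} = \frac{7}{3}$)
$h{\left(3 \right)} \left(j{\left(1,2 \right)} - 42\right) = \frac{7 \left(0 - 42\right)}{3} = \frac{7}{3} \left(-42\right) = -98$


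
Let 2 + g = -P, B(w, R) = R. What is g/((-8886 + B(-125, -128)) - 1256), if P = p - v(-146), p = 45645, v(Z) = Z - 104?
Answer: 45897/10270 ≈ 4.4690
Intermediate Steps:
v(Z) = -104 + Z
P = 45895 (P = 45645 - (-104 - 146) = 45645 - 1*(-250) = 45645 + 250 = 45895)
g = -45897 (g = -2 - 1*45895 = -2 - 45895 = -45897)
g/((-8886 + B(-125, -128)) - 1256) = -45897/((-8886 - 128) - 1256) = -45897/(-9014 - 1256) = -45897/(-10270) = -45897*(-1/10270) = 45897/10270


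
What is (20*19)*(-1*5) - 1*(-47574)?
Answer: 45674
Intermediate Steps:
(20*19)*(-1*5) - 1*(-47574) = 380*(-5) + 47574 = -1900 + 47574 = 45674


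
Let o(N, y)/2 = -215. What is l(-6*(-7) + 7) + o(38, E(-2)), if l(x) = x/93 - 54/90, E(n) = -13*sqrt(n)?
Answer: -199984/465 ≈ -430.07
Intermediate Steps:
o(N, y) = -430 (o(N, y) = 2*(-215) = -430)
l(x) = -3/5 + x/93 (l(x) = x*(1/93) - 54*1/90 = x/93 - 3/5 = -3/5 + x/93)
l(-6*(-7) + 7) + o(38, E(-2)) = (-3/5 + (-6*(-7) + 7)/93) - 430 = (-3/5 + (42 + 7)/93) - 430 = (-3/5 + (1/93)*49) - 430 = (-3/5 + 49/93) - 430 = -34/465 - 430 = -199984/465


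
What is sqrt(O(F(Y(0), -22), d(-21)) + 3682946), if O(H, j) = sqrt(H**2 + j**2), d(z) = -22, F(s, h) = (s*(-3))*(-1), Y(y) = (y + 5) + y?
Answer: sqrt(3682946 + sqrt(709)) ≈ 1919.1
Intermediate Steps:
Y(y) = 5 + 2*y (Y(y) = (5 + y) + y = 5 + 2*y)
F(s, h) = 3*s (F(s, h) = -3*s*(-1) = 3*s)
sqrt(O(F(Y(0), -22), d(-21)) + 3682946) = sqrt(sqrt((3*(5 + 2*0))**2 + (-22)**2) + 3682946) = sqrt(sqrt((3*(5 + 0))**2 + 484) + 3682946) = sqrt(sqrt((3*5)**2 + 484) + 3682946) = sqrt(sqrt(15**2 + 484) + 3682946) = sqrt(sqrt(225 + 484) + 3682946) = sqrt(sqrt(709) + 3682946) = sqrt(3682946 + sqrt(709))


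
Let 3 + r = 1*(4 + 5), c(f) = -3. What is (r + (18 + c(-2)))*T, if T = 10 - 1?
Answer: 189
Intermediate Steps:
T = 9
r = 6 (r = -3 + 1*(4 + 5) = -3 + 1*9 = -3 + 9 = 6)
(r + (18 + c(-2)))*T = (6 + (18 - 3))*9 = (6 + 15)*9 = 21*9 = 189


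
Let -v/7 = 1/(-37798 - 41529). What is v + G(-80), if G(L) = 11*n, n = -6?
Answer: -5235575/79327 ≈ -66.000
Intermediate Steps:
v = 7/79327 (v = -7/(-37798 - 41529) = -7/(-79327) = -7*(-1/79327) = 7/79327 ≈ 8.8242e-5)
G(L) = -66 (G(L) = 11*(-6) = -66)
v + G(-80) = 7/79327 - 66 = -5235575/79327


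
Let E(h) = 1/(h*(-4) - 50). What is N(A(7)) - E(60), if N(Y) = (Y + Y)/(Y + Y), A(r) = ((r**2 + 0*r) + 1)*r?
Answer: 291/290 ≈ 1.0034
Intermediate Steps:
A(r) = r*(1 + r**2) (A(r) = ((r**2 + 0) + 1)*r = (r**2 + 1)*r = (1 + r**2)*r = r*(1 + r**2))
E(h) = 1/(-50 - 4*h) (E(h) = 1/(-4*h - 50) = 1/(-50 - 4*h))
N(Y) = 1 (N(Y) = (2*Y)/((2*Y)) = (2*Y)*(1/(2*Y)) = 1)
N(A(7)) - E(60) = 1 - (-1)/(50 + 4*60) = 1 - (-1)/(50 + 240) = 1 - (-1)/290 = 1 - 1*(-1/290) = 1 + 1/290 = 291/290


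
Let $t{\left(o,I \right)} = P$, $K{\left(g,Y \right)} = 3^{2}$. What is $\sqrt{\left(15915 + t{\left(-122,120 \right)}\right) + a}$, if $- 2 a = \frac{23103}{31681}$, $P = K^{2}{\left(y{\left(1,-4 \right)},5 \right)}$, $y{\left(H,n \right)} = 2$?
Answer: $\frac{\sqrt{64218365879538}}{63362} \approx 126.47$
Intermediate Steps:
$K{\left(g,Y \right)} = 9$
$P = 81$ ($P = 9^{2} = 81$)
$t{\left(o,I \right)} = 81$
$a = - \frac{23103}{63362}$ ($a = - \frac{23103 \cdot \frac{1}{31681}}{2} = \left(- \frac{1}{2}\right) \frac{23103}{31681} = - \frac{23103}{63362} \approx -0.36462$)
$\sqrt{\left(15915 + t{\left(-122,120 \right)}\right) + a} = \sqrt{\left(15915 + 81\right) - \frac{23103}{63362}} = \sqrt{15996 - \frac{23103}{63362}} = \sqrt{\frac{1013515449}{63362}} = \frac{\sqrt{64218365879538}}{63362}$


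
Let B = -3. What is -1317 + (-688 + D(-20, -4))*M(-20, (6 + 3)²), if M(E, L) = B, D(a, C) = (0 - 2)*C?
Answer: 723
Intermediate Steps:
D(a, C) = -2*C
M(E, L) = -3
-1317 + (-688 + D(-20, -4))*M(-20, (6 + 3)²) = -1317 + (-688 - 2*(-4))*(-3) = -1317 + (-688 + 8)*(-3) = -1317 - 680*(-3) = -1317 + 2040 = 723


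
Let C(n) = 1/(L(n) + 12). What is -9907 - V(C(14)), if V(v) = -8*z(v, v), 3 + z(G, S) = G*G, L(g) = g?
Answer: -1678337/169 ≈ -9931.0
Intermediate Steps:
C(n) = 1/(12 + n) (C(n) = 1/(n + 12) = 1/(12 + n))
z(G, S) = -3 + G**2 (z(G, S) = -3 + G*G = -3 + G**2)
V(v) = 24 - 8*v**2 (V(v) = -8*(-3 + v**2) = 24 - 8*v**2)
-9907 - V(C(14)) = -9907 - (24 - 8/(12 + 14)**2) = -9907 - (24 - 8*(1/26)**2) = -9907 - (24 - 8*1/676) = -9907 - (24 - 2/169) = -9907 - 1*4054/169 = -9907 - 4054/169 = -1678337/169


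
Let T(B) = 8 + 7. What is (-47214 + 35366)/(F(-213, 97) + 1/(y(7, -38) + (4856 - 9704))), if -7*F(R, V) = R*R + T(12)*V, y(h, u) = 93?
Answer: 394360680/222648127 ≈ 1.7712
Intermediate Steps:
T(B) = 15
F(R, V) = -15*V/7 - R²/7 (F(R, V) = -(R*R + 15*V)/7 = -(R² + 15*V)/7 = -15*V/7 - R²/7)
(-47214 + 35366)/(F(-213, 97) + 1/(y(7, -38) + (4856 - 9704))) = (-47214 + 35366)/((-15/7*97 - ⅐*(-213)²) + 1/(93 + (4856 - 9704))) = -11848/((-1455/7 - ⅐*45369) + 1/(93 - 4848)) = -11848/((-1455/7 - 45369/7) + 1/(-4755)) = -11848/(-46824/7 - 1/4755) = -11848/(-222648127/33285) = -11848*(-33285/222648127) = 394360680/222648127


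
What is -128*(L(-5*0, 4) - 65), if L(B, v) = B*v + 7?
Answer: 7424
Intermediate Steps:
L(B, v) = 7 + B*v
-128*(L(-5*0, 4) - 65) = -128*((7 - 5*0*4) - 65) = -128*((7 + 0*4) - 65) = -128*((7 + 0) - 65) = -128*(7 - 65) = -128*(-58) = 7424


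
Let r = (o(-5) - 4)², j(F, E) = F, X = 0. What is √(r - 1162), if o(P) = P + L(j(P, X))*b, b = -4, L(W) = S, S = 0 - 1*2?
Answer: 3*I*√129 ≈ 34.073*I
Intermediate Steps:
S = -2 (S = 0 - 2 = -2)
L(W) = -2
o(P) = 8 + P (o(P) = P - 2*(-4) = P + 8 = 8 + P)
r = 1 (r = ((8 - 5) - 4)² = (3 - 4)² = (-1)² = 1)
√(r - 1162) = √(1 - 1162) = √(-1161) = 3*I*√129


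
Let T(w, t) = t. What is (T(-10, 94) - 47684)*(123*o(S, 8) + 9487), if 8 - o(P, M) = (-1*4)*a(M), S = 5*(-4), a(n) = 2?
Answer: -545143450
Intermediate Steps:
S = -20
o(P, M) = 16 (o(P, M) = 8 - (-1*4)*2 = 8 - (-4)*2 = 8 - 1*(-8) = 8 + 8 = 16)
(T(-10, 94) - 47684)*(123*o(S, 8) + 9487) = (94 - 47684)*(123*16 + 9487) = -47590*(1968 + 9487) = -47590*11455 = -545143450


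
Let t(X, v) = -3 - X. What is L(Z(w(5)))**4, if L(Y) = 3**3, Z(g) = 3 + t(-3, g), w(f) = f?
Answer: 531441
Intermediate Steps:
Z(g) = 3 (Z(g) = 3 + (-3 - 1*(-3)) = 3 + (-3 + 3) = 3 + 0 = 3)
L(Y) = 27
L(Z(w(5)))**4 = 27**4 = 531441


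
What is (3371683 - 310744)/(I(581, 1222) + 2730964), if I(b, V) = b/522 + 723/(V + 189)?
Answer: 2254510132938/2011470883685 ≈ 1.1208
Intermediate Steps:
I(b, V) = 723/(189 + V) + b/522 (I(b, V) = b*(1/522) + 723/(189 + V) = b/522 + 723/(189 + V) = 723/(189 + V) + b/522)
(3371683 - 310744)/(I(581, 1222) + 2730964) = (3371683 - 310744)/((377406 + 189*581 + 1222*581)/(522*(189 + 1222)) + 2730964) = 3060939/((1/522)*(377406 + 109809 + 709982)/1411 + 2730964) = 3060939/((1/522)*(1/1411)*1197197 + 2730964) = 3060939/(1197197/736542 + 2730964) = 3060939/(2011470883685/736542) = 3060939*(736542/2011470883685) = 2254510132938/2011470883685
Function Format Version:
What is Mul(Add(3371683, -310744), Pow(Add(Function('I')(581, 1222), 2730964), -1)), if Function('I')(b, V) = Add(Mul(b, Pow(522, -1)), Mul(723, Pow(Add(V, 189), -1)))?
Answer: Rational(2254510132938, 2011470883685) ≈ 1.1208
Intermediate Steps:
Function('I')(b, V) = Add(Mul(723, Pow(Add(189, V), -1)), Mul(Rational(1, 522), b)) (Function('I')(b, V) = Add(Mul(b, Rational(1, 522)), Mul(723, Pow(Add(189, V), -1))) = Add(Mul(Rational(1, 522), b), Mul(723, Pow(Add(189, V), -1))) = Add(Mul(723, Pow(Add(189, V), -1)), Mul(Rational(1, 522), b)))
Mul(Add(3371683, -310744), Pow(Add(Function('I')(581, 1222), 2730964), -1)) = Mul(Add(3371683, -310744), Pow(Add(Mul(Rational(1, 522), Pow(Add(189, 1222), -1), Add(377406, Mul(189, 581), Mul(1222, 581))), 2730964), -1)) = Mul(3060939, Pow(Add(Mul(Rational(1, 522), Pow(1411, -1), Add(377406, 109809, 709982)), 2730964), -1)) = Mul(3060939, Pow(Add(Mul(Rational(1, 522), Rational(1, 1411), 1197197), 2730964), -1)) = Mul(3060939, Pow(Add(Rational(1197197, 736542), 2730964), -1)) = Mul(3060939, Pow(Rational(2011470883685, 736542), -1)) = Mul(3060939, Rational(736542, 2011470883685)) = Rational(2254510132938, 2011470883685)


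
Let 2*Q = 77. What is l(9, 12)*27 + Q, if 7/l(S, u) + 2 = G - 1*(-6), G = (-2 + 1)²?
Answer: 763/10 ≈ 76.300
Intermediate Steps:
Q = 77/2 (Q = (½)*77 = 77/2 ≈ 38.500)
G = 1 (G = (-1)² = 1)
l(S, u) = 7/5 (l(S, u) = 7/(-2 + (1 - 1*(-6))) = 7/(-2 + (1 + 6)) = 7/(-2 + 7) = 7/5)
l(9, 12)*27 + Q = (7/5)*27 + 77/2 = 189/5 + 77/2 = 763/10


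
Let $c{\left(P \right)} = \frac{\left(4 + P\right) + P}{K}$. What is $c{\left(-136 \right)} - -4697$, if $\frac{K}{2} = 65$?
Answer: $\frac{305171}{65} \approx 4694.9$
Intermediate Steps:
$K = 130$ ($K = 2 \cdot 65 = 130$)
$c{\left(P \right)} = \frac{2}{65} + \frac{P}{65}$ ($c{\left(P \right)} = \frac{\left(4 + P\right) + P}{130} = \left(4 + 2 P\right) \frac{1}{130} = \frac{2}{65} + \frac{P}{65}$)
$c{\left(-136 \right)} - -4697 = \left(\frac{2}{65} + \frac{1}{65} \left(-136\right)\right) - -4697 = \left(\frac{2}{65} - \frac{136}{65}\right) + 4697 = - \frac{134}{65} + 4697 = \frac{305171}{65}$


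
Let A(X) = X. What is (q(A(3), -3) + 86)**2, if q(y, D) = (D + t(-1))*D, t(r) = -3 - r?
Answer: 10201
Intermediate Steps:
q(y, D) = D*(-2 + D) (q(y, D) = (D + (-3 - 1*(-1)))*D = (D + (-3 + 1))*D = (D - 2)*D = (-2 + D)*D = D*(-2 + D))
(q(A(3), -3) + 86)**2 = (-3*(-2 - 3) + 86)**2 = (-3*(-5) + 86)**2 = (15 + 86)**2 = 101**2 = 10201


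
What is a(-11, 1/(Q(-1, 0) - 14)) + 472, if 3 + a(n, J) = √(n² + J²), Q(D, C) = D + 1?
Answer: 469 + √23717/14 ≈ 480.00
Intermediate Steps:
Q(D, C) = 1 + D
a(n, J) = -3 + √(J² + n²) (a(n, J) = -3 + √(n² + J²) = -3 + √(J² + n²))
a(-11, 1/(Q(-1, 0) - 14)) + 472 = (-3 + √((1/((1 - 1) - 14))² + (-11)²)) + 472 = (-3 + √((1/(0 - 14))² + 121)) + 472 = (-3 + √((1/(-14))² + 121)) + 472 = (-3 + √((-1/14)² + 121)) + 472 = (-3 + √(1/196 + 121)) + 472 = (-3 + √(23717/196)) + 472 = (-3 + √23717/14) + 472 = 469 + √23717/14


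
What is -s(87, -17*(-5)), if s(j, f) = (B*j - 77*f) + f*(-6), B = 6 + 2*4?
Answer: 5837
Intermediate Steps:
B = 14 (B = 6 + 8 = 14)
s(j, f) = -83*f + 14*j (s(j, f) = (14*j - 77*f) + f*(-6) = (-77*f + 14*j) - 6*f = -83*f + 14*j)
-s(87, -17*(-5)) = -(-(-1411)*(-5) + 14*87) = -(-83*85 + 1218) = -(-7055 + 1218) = -1*(-5837) = 5837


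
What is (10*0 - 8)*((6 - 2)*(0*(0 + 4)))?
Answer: 0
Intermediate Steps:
(10*0 - 8)*((6 - 2)*(0*(0 + 4))) = (0 - 8)*(4*(0*4)) = -32*0 = -8*0 = 0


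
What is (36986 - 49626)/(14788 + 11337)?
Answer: -2528/5225 ≈ -0.48383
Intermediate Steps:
(36986 - 49626)/(14788 + 11337) = -12640/26125 = -12640*1/26125 = -2528/5225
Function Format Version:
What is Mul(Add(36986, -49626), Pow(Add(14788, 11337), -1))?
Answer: Rational(-2528, 5225) ≈ -0.48383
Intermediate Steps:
Mul(Add(36986, -49626), Pow(Add(14788, 11337), -1)) = Mul(-12640, Pow(26125, -1)) = Mul(-12640, Rational(1, 26125)) = Rational(-2528, 5225)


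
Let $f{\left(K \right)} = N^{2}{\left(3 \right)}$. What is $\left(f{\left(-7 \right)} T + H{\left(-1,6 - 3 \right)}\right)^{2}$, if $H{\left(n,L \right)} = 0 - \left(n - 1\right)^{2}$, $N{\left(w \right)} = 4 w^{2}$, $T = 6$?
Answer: $60403984$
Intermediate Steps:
$f{\left(K \right)} = 1296$ ($f{\left(K \right)} = \left(4 \cdot 3^{2}\right)^{2} = \left(4 \cdot 9\right)^{2} = 36^{2} = 1296$)
$H{\left(n,L \right)} = - \left(-1 + n\right)^{2}$ ($H{\left(n,L \right)} = 0 - \left(-1 + n\right)^{2} = - \left(-1 + n\right)^{2}$)
$\left(f{\left(-7 \right)} T + H{\left(-1,6 - 3 \right)}\right)^{2} = \left(1296 \cdot 6 - \left(-1 - 1\right)^{2}\right)^{2} = \left(7776 - \left(-2\right)^{2}\right)^{2} = \left(7776 - 4\right)^{2} = 7772^{2} = 60403984$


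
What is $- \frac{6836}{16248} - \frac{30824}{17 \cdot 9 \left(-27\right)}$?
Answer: $\frac{39382403}{5593374} \approx 7.0409$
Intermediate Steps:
$- \frac{6836}{16248} - \frac{30824}{17 \cdot 9 \left(-27\right)} = \left(-6836\right) \frac{1}{16248} - \frac{30824}{153 \left(-27\right)} = - \frac{1709}{4062} - \frac{30824}{-4131} = - \frac{1709}{4062} - - \frac{30824}{4131} = - \frac{1709}{4062} + \frac{30824}{4131} = \frac{39382403}{5593374}$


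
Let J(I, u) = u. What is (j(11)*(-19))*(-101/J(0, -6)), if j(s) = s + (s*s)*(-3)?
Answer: 337744/3 ≈ 1.1258e+5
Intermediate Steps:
j(s) = s - 3*s² (j(s) = s + s²*(-3) = s - 3*s²)
(j(11)*(-19))*(-101/J(0, -6)) = ((11*(1 - 3*11))*(-19))*(-101/(-6)) = ((11*(1 - 33))*(-19))*(-101*(-1)/6) = ((11*(-32))*(-19))*(-1*(-101/6)) = -352*(-19)*(101/6) = 6688*(101/6) = 337744/3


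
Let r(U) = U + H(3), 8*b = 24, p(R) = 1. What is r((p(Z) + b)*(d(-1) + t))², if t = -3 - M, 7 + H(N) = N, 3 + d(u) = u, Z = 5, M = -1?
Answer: 784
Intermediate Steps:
d(u) = -3 + u
H(N) = -7 + N
b = 3 (b = (⅛)*24 = 3)
t = -2 (t = -3 - 1*(-1) = -3 + 1 = -2)
r(U) = -4 + U (r(U) = U + (-7 + 3) = U - 4 = -4 + U)
r((p(Z) + b)*(d(-1) + t))² = (-4 + (1 + 3)*((-3 - 1) - 2))² = (-4 + 4*(-4 - 2))² = (-4 + 4*(-6))² = (-4 - 24)² = (-28)² = 784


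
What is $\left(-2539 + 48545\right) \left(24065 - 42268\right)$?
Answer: $-837447218$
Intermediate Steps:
$\left(-2539 + 48545\right) \left(24065 - 42268\right) = 46006 \left(-18203\right) = -837447218$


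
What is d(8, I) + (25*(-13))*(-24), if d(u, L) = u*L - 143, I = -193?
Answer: 6113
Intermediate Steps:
d(u, L) = -143 + L*u (d(u, L) = L*u - 143 = -143 + L*u)
d(8, I) + (25*(-13))*(-24) = (-143 - 193*8) + (25*(-13))*(-24) = (-143 - 1544) - 325*(-24) = -1687 + 7800 = 6113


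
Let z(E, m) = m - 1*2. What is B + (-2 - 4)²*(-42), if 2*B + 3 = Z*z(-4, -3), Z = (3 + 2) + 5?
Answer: -3077/2 ≈ -1538.5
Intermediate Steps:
Z = 10 (Z = 5 + 5 = 10)
z(E, m) = -2 + m (z(E, m) = m - 2 = -2 + m)
B = -53/2 (B = -3/2 + (10*(-2 - 3))/2 = -3/2 + (10*(-5))/2 = -3/2 + (½)*(-50) = -3/2 - 25 = -53/2 ≈ -26.500)
B + (-2 - 4)²*(-42) = -53/2 + (-2 - 4)²*(-42) = -53/2 + (-6)²*(-42) = -53/2 + 36*(-42) = -53/2 - 1512 = -3077/2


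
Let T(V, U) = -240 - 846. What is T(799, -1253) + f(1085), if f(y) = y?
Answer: -1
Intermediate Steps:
T(V, U) = -1086
T(799, -1253) + f(1085) = -1086 + 1085 = -1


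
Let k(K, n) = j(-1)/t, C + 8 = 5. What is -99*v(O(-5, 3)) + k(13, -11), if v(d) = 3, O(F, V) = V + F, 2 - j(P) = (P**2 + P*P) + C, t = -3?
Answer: -298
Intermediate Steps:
C = -3 (C = -8 + 5 = -3)
j(P) = 5 - 2*P**2 (j(P) = 2 - ((P**2 + P*P) - 3) = 2 - ((P**2 + P**2) - 3) = 2 - (2*P**2 - 3) = 2 - (-3 + 2*P**2) = 2 + (3 - 2*P**2) = 5 - 2*P**2)
O(F, V) = F + V
k(K, n) = -1 (k(K, n) = (5 - 2*(-1)**2)/(-3) = (5 - 2*1)*(-1/3) = (5 - 2)*(-1/3) = 3*(-1/3) = -1)
-99*v(O(-5, 3)) + k(13, -11) = -99*3 - 1 = -297 - 1 = -298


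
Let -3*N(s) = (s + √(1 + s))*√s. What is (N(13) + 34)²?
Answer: (102 - √13*(13 + √14))²/9 ≈ 192.63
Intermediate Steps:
N(s) = -√s*(s + √(1 + s))/3 (N(s) = -(s + √(1 + s))*√s/3 = -√s*(s + √(1 + s))/3)
(N(13) + 34)² = (√13*(-1*13 - √(1 + 13))/3 + 34)² = (√13*(-13 - √14)/3 + 34)² = (34 + √13*(-13 - √14)/3)²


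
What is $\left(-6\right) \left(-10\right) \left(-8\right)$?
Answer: $-480$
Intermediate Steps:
$\left(-6\right) \left(-10\right) \left(-8\right) = 60 \left(-8\right) = -480$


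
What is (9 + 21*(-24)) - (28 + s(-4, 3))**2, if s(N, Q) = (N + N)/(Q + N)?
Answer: -1791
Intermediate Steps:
s(N, Q) = 2*N/(N + Q) (s(N, Q) = (2*N)/(N + Q) = 2*N/(N + Q))
(9 + 21*(-24)) - (28 + s(-4, 3))**2 = (9 + 21*(-24)) - (28 + 2*(-4)/(-4 + 3))**2 = (9 - 504) - (28 + 2*(-4)/(-1))**2 = -495 - (28 + 2*(-4)*(-1))**2 = -495 - (28 + 8)**2 = -495 - 1*36**2 = -495 - 1*1296 = -495 - 1296 = -1791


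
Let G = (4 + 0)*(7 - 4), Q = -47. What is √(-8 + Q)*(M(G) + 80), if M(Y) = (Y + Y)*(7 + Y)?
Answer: 536*I*√55 ≈ 3975.1*I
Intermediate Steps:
G = 12 (G = 4*3 = 12)
M(Y) = 2*Y*(7 + Y) (M(Y) = (2*Y)*(7 + Y) = 2*Y*(7 + Y))
√(-8 + Q)*(M(G) + 80) = √(-8 - 47)*(2*12*(7 + 12) + 80) = √(-55)*(2*12*19 + 80) = (I*√55)*(456 + 80) = (I*√55)*536 = 536*I*√55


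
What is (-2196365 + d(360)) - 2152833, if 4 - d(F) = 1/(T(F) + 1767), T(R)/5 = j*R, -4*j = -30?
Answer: -66399144799/15267 ≈ -4.3492e+6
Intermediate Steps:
j = 15/2 (j = -¼*(-30) = 15/2 ≈ 7.5000)
T(R) = 75*R/2 (T(R) = 5*(15*R/2) = 75*R/2)
d(F) = 4 - 1/(1767 + 75*F/2) (d(F) = 4 - 1/(75*F/2 + 1767) = 4 - 1/(1767 + 75*F/2))
(-2196365 + d(360)) - 2152833 = (-2196365 + 2*(7067 + 150*360)/(3*(1178 + 25*360))) - 2152833 = (-2196365 + 2*(7067 + 54000)/(3*(1178 + 9000))) - 2152833 = (-2196365 + (⅔)*61067/10178) - 2152833 = (-2196365 + (⅔)*(1/10178)*61067) - 2152833 = (-2196365 + 61067/15267) - 2152833 = -33531843388/15267 - 2152833 = -66399144799/15267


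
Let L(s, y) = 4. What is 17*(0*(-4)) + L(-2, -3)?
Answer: 4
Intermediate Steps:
17*(0*(-4)) + L(-2, -3) = 17*(0*(-4)) + 4 = 17*0 + 4 = 0 + 4 = 4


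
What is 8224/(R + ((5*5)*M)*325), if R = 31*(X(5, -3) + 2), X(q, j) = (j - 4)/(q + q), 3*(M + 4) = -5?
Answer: -246720/1380041 ≈ -0.17878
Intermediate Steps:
M = -17/3 (M = -4 + (⅓)*(-5) = -4 - 5/3 = -17/3 ≈ -5.6667)
X(q, j) = (-4 + j)/(2*q) (X(q, j) = (-4 + j)/((2*q)) = (-4 + j)*(1/(2*q)) = (-4 + j)/(2*q))
R = 403/10 (R = 31*((½)*(-4 - 3)/5 + 2) = 31*((½)*(⅕)*(-7) + 2) = 31*(-7/10 + 2) = 31*(13/10) = 403/10 ≈ 40.300)
8224/(R + ((5*5)*M)*325) = 8224/(403/10 + ((5*5)*(-17/3))*325) = 8224/(403/10 + (25*(-17/3))*325) = 8224/(403/10 - 425/3*325) = 8224/(403/10 - 138125/3) = 8224/(-1380041/30) = 8224*(-30/1380041) = -246720/1380041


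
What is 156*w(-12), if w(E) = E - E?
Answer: 0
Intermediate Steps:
w(E) = 0
156*w(-12) = 156*0 = 0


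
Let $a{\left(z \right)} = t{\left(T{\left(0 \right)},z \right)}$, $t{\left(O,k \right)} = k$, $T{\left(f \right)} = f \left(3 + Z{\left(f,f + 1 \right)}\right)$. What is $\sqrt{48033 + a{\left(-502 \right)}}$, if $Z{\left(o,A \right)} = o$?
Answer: $\sqrt{47531} \approx 218.02$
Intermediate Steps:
$T{\left(f \right)} = f \left(3 + f\right)$
$a{\left(z \right)} = z$
$\sqrt{48033 + a{\left(-502 \right)}} = \sqrt{48033 - 502} = \sqrt{47531}$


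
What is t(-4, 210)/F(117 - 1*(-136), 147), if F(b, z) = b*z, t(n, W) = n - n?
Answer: 0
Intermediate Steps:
t(n, W) = 0
t(-4, 210)/F(117 - 1*(-136), 147) = 0/(((117 - 1*(-136))*147)) = 0/(((117 + 136)*147)) = 0/((253*147)) = 0/37191 = 0*(1/37191) = 0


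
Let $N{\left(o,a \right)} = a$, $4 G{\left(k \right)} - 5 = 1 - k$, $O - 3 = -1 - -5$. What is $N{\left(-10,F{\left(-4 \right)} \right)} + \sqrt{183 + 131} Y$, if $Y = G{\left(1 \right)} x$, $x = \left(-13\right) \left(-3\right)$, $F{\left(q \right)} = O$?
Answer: $7 + \frac{195 \sqrt{314}}{4} \approx 870.85$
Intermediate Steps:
$O = 7$ ($O = 3 - -4 = 3 + \left(-1 + 5\right) = 3 + 4 = 7$)
$F{\left(q \right)} = 7$
$G{\left(k \right)} = \frac{3}{2} - \frac{k}{4}$ ($G{\left(k \right)} = \frac{5}{4} + \frac{1 - k}{4} = \frac{5}{4} - \left(- \frac{1}{4} + \frac{k}{4}\right) = \frac{3}{2} - \frac{k}{4}$)
$x = 39$
$Y = \frac{195}{4}$ ($Y = \left(\frac{3}{2} - \frac{1}{4}\right) 39 = \frac{5}{4} \cdot 39 = \frac{195}{4} \approx 48.75$)
$N{\left(-10,F{\left(-4 \right)} \right)} + \sqrt{183 + 131} Y = 7 + \sqrt{183 + 131} \cdot \frac{195}{4} = 7 + \sqrt{314} \cdot \frac{195}{4} = 7 + \frac{195 \sqrt{314}}{4}$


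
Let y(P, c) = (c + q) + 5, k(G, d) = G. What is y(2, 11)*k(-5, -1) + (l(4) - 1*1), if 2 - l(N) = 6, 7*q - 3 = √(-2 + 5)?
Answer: -610/7 - 5*√3/7 ≈ -88.380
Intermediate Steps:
q = 3/7 + √3/7 (q = 3/7 + √(-2 + 5)/7 = 3/7 + √3/7 ≈ 0.67601)
l(N) = -4 (l(N) = 2 - 1*6 = 2 - 6 = -4)
y(P, c) = 38/7 + c + √3/7 (y(P, c) = (c + (3/7 + √3/7)) + 5 = (3/7 + c + √3/7) + 5 = 38/7 + c + √3/7)
y(2, 11)*k(-5, -1) + (l(4) - 1*1) = (38/7 + 11 + √3/7)*(-5) + (-4 - 1*1) = (115/7 + √3/7)*(-5) + (-4 - 1) = (-575/7 - 5*√3/7) - 5 = -610/7 - 5*√3/7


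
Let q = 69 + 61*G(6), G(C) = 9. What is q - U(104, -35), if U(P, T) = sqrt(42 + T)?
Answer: 618 - sqrt(7) ≈ 615.35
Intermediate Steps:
q = 618 (q = 69 + 61*9 = 69 + 549 = 618)
q - U(104, -35) = 618 - sqrt(42 - 35) = 618 - sqrt(7)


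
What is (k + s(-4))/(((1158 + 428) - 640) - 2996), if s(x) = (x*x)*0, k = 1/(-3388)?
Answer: 1/6945400 ≈ 1.4398e-7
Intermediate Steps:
k = -1/3388 ≈ -0.00029516
s(x) = 0 (s(x) = x**2*0 = 0)
(k + s(-4))/(((1158 + 428) - 640) - 2996) = (-1/3388 + 0)/(((1158 + 428) - 640) - 2996) = -1/(3388*((1586 - 640) - 2996)) = -1/(3388*(946 - 2996)) = -1/3388/(-2050) = -1/3388*(-1/2050) = 1/6945400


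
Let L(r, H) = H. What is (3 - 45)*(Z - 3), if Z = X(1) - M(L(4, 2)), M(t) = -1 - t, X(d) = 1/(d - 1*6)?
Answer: 42/5 ≈ 8.4000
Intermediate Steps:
X(d) = 1/(-6 + d) (X(d) = 1/(d - 6) = 1/(-6 + d))
Z = 14/5 (Z = 1/(-6 + 1) - (-1 - 1*2) = 1/(-5) - (-1 - 2) = -1/5 - 1*(-3) = -1/5 + 3 = 14/5 ≈ 2.8000)
(3 - 45)*(Z - 3) = (3 - 45)*(14/5 - 3) = -42*(-1/5) = 42/5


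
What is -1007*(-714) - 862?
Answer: 718136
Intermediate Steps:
-1007*(-714) - 862 = 718998 - 862 = 718136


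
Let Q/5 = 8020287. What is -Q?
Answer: -40101435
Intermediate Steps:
Q = 40101435 (Q = 5*8020287 = 40101435)
-Q = -1*40101435 = -40101435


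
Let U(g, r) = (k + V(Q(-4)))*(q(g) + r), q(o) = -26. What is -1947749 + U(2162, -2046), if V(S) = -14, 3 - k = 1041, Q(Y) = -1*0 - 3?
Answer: 231995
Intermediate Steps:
Q(Y) = -3 (Q(Y) = 0 - 3 = -3)
k = -1038 (k = 3 - 1*1041 = 3 - 1041 = -1038)
U(g, r) = 27352 - 1052*r (U(g, r) = (-1038 - 14)*(-26 + r) = -1052*(-26 + r) = 27352 - 1052*r)
-1947749 + U(2162, -2046) = -1947749 + (27352 - 1052*(-2046)) = -1947749 + (27352 + 2152392) = -1947749 + 2179744 = 231995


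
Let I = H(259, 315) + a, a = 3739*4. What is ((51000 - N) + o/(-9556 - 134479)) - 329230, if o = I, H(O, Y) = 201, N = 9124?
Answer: -41389048547/144035 ≈ -2.8735e+5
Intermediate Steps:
a = 14956
I = 15157 (I = 201 + 14956 = 15157)
o = 15157
((51000 - N) + o/(-9556 - 134479)) - 329230 = ((51000 - 1*9124) + 15157/(-9556 - 134479)) - 329230 = ((51000 - 9124) + 15157/(-144035)) - 329230 = (41876 + 15157*(-1/144035)) - 329230 = (41876 - 15157/144035) - 329230 = 6031594503/144035 - 329230 = -41389048547/144035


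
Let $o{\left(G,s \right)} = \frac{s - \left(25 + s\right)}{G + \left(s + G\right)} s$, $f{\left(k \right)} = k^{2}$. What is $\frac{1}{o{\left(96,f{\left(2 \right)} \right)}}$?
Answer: $- \frac{49}{25} \approx -1.96$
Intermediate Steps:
$o{\left(G,s \right)} = - \frac{25 s}{s + 2 G}$ ($o{\left(G,s \right)} = - \frac{25}{G + \left(G + s\right)} s = - \frac{25}{s + 2 G} s = - \frac{25 s}{s + 2 G}$)
$\frac{1}{o{\left(96,f{\left(2 \right)} \right)}} = \frac{1}{\left(-25\right) 2^{2} \frac{1}{2^{2} + 2 \cdot 96}} = \frac{1}{\left(-25\right) 4 \frac{1}{4 + 192}} = \frac{1}{\left(-25\right) 4 \cdot \frac{1}{196}} = \frac{1}{- \frac{25}{49}} = - \frac{49}{25}$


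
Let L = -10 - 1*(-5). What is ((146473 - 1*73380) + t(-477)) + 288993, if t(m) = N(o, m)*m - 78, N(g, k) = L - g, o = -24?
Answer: 352945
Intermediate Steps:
L = -5 (L = -10 + 5 = -5)
N(g, k) = -5 - g
t(m) = -78 + 19*m (t(m) = (-5 - 1*(-24))*m - 78 = (-5 + 24)*m - 78 = 19*m - 78 = -78 + 19*m)
((146473 - 1*73380) + t(-477)) + 288993 = ((146473 - 1*73380) + (-78 + 19*(-477))) + 288993 = ((146473 - 73380) + (-78 - 9063)) + 288993 = (73093 - 9141) + 288993 = 63952 + 288993 = 352945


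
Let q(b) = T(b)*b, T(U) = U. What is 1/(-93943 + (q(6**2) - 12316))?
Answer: -1/104963 ≈ -9.5272e-6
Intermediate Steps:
q(b) = b**2 (q(b) = b*b = b**2)
1/(-93943 + (q(6**2) - 12316)) = 1/(-93943 + ((6**2)**2 - 12316)) = 1/(-93943 + (36**2 - 12316)) = 1/(-93943 + (1296 - 12316)) = 1/(-93943 - 11020) = 1/(-104963) = -1/104963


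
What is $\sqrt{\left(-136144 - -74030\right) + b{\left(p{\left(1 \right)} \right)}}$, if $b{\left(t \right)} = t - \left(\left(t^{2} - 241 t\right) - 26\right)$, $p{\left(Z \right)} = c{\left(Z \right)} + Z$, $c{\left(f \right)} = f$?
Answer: $2 i \sqrt{15402} \approx 248.21 i$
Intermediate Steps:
$p{\left(Z \right)} = 2 Z$ ($p{\left(Z \right)} = Z + Z = 2 Z$)
$b{\left(t \right)} = 26 - t^{2} + 242 t$ ($b{\left(t \right)} = t - \left(-26 + t^{2} - 241 t\right) = t + \left(26 - t^{2} + 241 t\right) = 26 - t^{2} + 242 t$)
$\sqrt{\left(-136144 - -74030\right) + b{\left(p{\left(1 \right)} \right)}} = \sqrt{\left(-136144 - -74030\right) + \left(26 - \left(2 \cdot 1\right)^{2} + 242 \cdot 2 \cdot 1\right)} = \sqrt{\left(-136144 + 74030\right) + \left(26 - 2^{2} + 242 \cdot 2\right)} = \sqrt{-62114 + \left(26 - 4 + 484\right)} = \sqrt{-62114 + 506} = \sqrt{-61608} = 2 i \sqrt{15402}$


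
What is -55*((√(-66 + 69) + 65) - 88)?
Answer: 1265 - 55*√3 ≈ 1169.7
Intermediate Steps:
-55*((√(-66 + 69) + 65) - 88) = -55*((√3 + 65) - 88) = -55*((65 + √3) - 88) = -55*(-23 + √3) = 1265 - 55*√3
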